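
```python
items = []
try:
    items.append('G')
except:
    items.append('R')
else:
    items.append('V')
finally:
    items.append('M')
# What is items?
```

Step-by-step execution trace:
1. try: `items.append('G')` → items = ['G']. No exception raised.
2. `except` is skipped.
3. `else` runs: `items.append('V')` → items = ['G', 'V'].
4. `finally` always runs: `items.append('M')` → items = ['G', 'V', 'M'].
Result: ['G', 'V', 'M']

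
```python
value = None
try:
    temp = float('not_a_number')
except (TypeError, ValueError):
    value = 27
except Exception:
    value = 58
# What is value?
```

Step-by-step execution trace:
1. `temp = float('not_a_number')` raises ValueError.
2. `except (TypeError, ValueError)` matches (ValueError is in the tuple) → value = 27.
3. `except Exception` is not reached.
Result: 27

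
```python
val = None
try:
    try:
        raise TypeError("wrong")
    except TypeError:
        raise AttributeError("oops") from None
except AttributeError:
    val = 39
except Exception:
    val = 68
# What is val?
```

Step-by-step execution trace:
1. Inner try raises TypeError; inner `except TypeError` catches it.
2. `raise AttributeError(...) from None` raises AttributeError (from None suppresses __context__, but the active exception is still AttributeError).
3. Outer `except AttributeError` matches → val = 39.
4. `except Exception` is not reached.
Result: 39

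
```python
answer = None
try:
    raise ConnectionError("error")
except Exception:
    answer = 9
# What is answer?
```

Step-by-step execution trace:
1. `raise ConnectionError(...)` raises ConnectionError.
2. `except Exception` matches (ConnectionError is a subclass of Exception) → answer = 9.
Result: 9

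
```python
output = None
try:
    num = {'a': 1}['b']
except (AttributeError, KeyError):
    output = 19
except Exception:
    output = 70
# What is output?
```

Step-by-step execution trace:
1. `num = {'a': 1}['b']` raises KeyError.
2. `except (AttributeError, KeyError)` matches (KeyError is in the tuple) → output = 19.
3. `except Exception` is not reached.
Result: 19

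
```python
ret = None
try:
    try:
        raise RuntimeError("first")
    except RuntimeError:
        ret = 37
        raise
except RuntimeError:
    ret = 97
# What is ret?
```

Step-by-step execution trace:
1. Inner try: `raise RuntimeError("first")` raises RuntimeError.
2. Inner `except RuntimeError` matches → ret = 37.
3. bare `raise` re-raises the same RuntimeError.
4. Outer `except RuntimeError` matches → ret = 97.
Result: 97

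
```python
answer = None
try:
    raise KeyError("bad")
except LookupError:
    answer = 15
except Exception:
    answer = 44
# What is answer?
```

Step-by-step execution trace:
1. `raise KeyError(...)` raises KeyError.
2. `except LookupError` matches (KeyError is a subclass of LookupError) → answer = 15.
3. `except Exception` is not reached.
Result: 15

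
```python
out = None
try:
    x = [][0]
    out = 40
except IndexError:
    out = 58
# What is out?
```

Step-by-step execution trace:
1. `x = [][0]` raises IndexError.
2. `out = 40` is not reached.
3. `except IndexError` matches → out = 58.
Result: 58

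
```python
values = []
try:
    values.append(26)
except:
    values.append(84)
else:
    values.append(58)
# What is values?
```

Step-by-step execution trace:
1. try: `values.append(26)` → values = [26]. No exception raised.
2. `except` is skipped.
3. `else` runs (try completed without exception): `values.append(58)` → values = [26, 58].
Result: [26, 58]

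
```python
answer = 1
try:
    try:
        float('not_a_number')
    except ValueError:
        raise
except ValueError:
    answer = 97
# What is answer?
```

Step-by-step execution trace:
1. Inner try: `float('not_a_number')` raises ValueError.
2. Inner `except ValueError` matches; bare `raise` re-raises the same ValueError.
3. Outer `except ValueError` matches → answer = 97.
Result: 97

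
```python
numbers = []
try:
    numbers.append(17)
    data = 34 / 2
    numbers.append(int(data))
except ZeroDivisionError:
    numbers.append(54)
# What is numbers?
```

Step-by-step execution trace:
1. try: `numbers.append(17)` → numbers = [17].
2. `data = 34 / 2` → data = 17.0. No exception raised.
3. `numbers.append(int(data))` → numbers = [17, 17].
4. `except ZeroDivisionError` is skipped (no exception was raised).
Result: [17, 17]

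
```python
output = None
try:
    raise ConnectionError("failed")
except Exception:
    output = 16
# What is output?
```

Step-by-step execution trace:
1. `raise ConnectionError(...)` raises ConnectionError.
2. `except Exception` matches (ConnectionError is a subclass of Exception) → output = 16.
Result: 16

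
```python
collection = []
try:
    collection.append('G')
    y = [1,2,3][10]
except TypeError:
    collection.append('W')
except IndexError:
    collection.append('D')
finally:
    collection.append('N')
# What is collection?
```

Step-by-step execution trace:
1. try: `collection.append('G')` → collection = ['G'].
2. `y = [1,2,3][10]` raises IndexError.
3. `except TypeError` does not match IndexError; skipped.
4. `except IndexError` matches → `collection.append('D')` → collection = ['G', 'D'].
5. finally always runs: `collection.append('N')` → collection = ['G', 'D', 'N'].
Result: ['G', 'D', 'N']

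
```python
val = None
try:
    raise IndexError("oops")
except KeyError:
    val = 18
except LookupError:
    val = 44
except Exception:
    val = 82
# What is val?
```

Step-by-step execution trace:
1. `raise IndexError(...)` raises IndexError.
2. `except KeyError` does not match (IndexError is not a subclass of KeyError); skipped.
3. `except LookupError` matches (IndexError is a subclass of LookupError) → val = 44.
4. `except Exception` is not reached.
Result: 44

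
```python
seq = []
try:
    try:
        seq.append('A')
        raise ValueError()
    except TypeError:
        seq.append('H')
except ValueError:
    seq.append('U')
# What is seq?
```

Step-by-step execution trace:
1. Inner try: `seq.append('A')` → seq = ['A'].
2. `raise ValueError()` raises ValueError.
3. Inner `except TypeError` does not match ValueError; exception propagates to outer try.
4. Outer `except ValueError` matches → `seq.append('U')` → seq = ['A', 'U'].
Result: ['A', 'U']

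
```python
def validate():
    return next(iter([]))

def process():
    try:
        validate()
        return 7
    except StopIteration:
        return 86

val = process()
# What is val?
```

Step-by-step execution trace:
1. `process()` calls `validate()`.
2. `validate()` evaluates `next(iter([]))`, which raises StopIteration; it propagates to the caller.
3. `return 7` is not reached.
4. `except StopIteration` in process matches → returns 86.
5. val = 86.
Result: 86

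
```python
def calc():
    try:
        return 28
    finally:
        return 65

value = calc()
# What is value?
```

Step-by-step execution trace:
1. `calc()` enters try: `return 28` sets pending return value 28.
2. Before returning, `finally: return 65` runs and overrides the pending return.
3. calc() returns 65 → value = 65.
Result: 65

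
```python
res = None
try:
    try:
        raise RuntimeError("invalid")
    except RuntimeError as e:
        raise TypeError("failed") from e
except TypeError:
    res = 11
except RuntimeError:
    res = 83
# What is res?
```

Step-by-step execution trace:
1. Inner try raises RuntimeError; inner `except RuntimeError as e` catches it.
2. `raise TypeError(...) from e` raises TypeError (RuntimeError is attached as __cause__, but only TypeError is active).
3. Outer `except TypeError` matches → res = 11.
4. `except RuntimeError` is not reached.
Result: 11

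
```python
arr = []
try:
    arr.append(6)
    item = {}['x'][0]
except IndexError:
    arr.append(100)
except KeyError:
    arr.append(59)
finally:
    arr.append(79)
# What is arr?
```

Step-by-step execution trace:
1. try: `arr.append(6)` → arr = [6].
2. `item = {}['x'][0]` raises KeyError.
3. `except IndexError` does not match KeyError; skipped.
4. `except KeyError` matches → `arr.append(59)` → arr = [6, 59].
5. finally always runs: `arr.append(79)` → arr = [6, 59, 79].
Result: [6, 59, 79]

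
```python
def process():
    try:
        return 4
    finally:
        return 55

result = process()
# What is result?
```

Step-by-step execution trace:
1. `process()` enters try: `return 4` sets pending return value 4.
2. Before returning, `finally: return 55` runs and overrides the pending return.
3. process() returns 55 → result = 55.
Result: 55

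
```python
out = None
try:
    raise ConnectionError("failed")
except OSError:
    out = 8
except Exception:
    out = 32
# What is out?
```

Step-by-step execution trace:
1. `raise ConnectionError(...)` raises ConnectionError.
2. `except OSError` matches (ConnectionError is a subclass of OSError) → out = 8.
3. `except Exception` is not reached.
Result: 8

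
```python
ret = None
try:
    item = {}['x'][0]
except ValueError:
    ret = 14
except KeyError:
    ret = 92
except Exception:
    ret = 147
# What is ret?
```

Step-by-step execution trace:
1. `item = {}['x'][0]` raises KeyError.
2. `except ValueError` does not match KeyError; skipped.
3. `except KeyError` matches → ret = 92.
4. Remaining except clauses are skipped.
Result: 92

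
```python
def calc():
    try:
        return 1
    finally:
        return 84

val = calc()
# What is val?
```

Step-by-step execution trace:
1. `calc()` enters try: `return 1` sets pending return value 1.
2. Before returning, `finally: return 84` runs and overrides the pending return.
3. calc() returns 84 → val = 84.
Result: 84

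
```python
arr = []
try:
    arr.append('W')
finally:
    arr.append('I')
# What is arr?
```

Step-by-step execution trace:
1. try: `arr.append('W')` → arr = ['W'].
2. The try body completes without raising.
3. finally always runs: `arr.append('I')` → arr = ['W', 'I'].
Result: ['W', 'I']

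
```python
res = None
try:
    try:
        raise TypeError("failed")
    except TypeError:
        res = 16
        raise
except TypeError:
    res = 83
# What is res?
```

Step-by-step execution trace:
1. Inner try: `raise TypeError("failed")` raises TypeError.
2. Inner `except TypeError` matches → res = 16.
3. bare `raise` re-raises the same TypeError.
4. Outer `except TypeError` matches → res = 83.
Result: 83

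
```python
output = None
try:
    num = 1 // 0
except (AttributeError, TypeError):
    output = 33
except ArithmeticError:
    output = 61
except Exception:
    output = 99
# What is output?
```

Step-by-step execution trace:
1. `num = 1 // 0` raises ZeroDivisionError.
2. `except (AttributeError, TypeError)` does not match ZeroDivisionError; skipped.
3. `except ArithmeticError` matches (ZeroDivisionError is a subclass of ArithmeticError) → output = 61.
4. `except Exception` is not reached.
Result: 61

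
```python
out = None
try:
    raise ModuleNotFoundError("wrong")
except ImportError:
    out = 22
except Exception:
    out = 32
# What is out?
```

Step-by-step execution trace:
1. `raise ModuleNotFoundError(...)` raises ModuleNotFoundError.
2. `except ImportError` matches (ModuleNotFoundError is a subclass of ImportError) → out = 22.
3. `except Exception` is not reached.
Result: 22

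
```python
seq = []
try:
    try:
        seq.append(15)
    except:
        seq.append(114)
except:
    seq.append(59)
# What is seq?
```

Step-by-step execution trace:
1. Inner try: `seq.append(15)` → seq = [15]. No exception raised.
2. Inner `except` is skipped.
3. Inner try completes normally; outer `except` is skipped.
Result: [15]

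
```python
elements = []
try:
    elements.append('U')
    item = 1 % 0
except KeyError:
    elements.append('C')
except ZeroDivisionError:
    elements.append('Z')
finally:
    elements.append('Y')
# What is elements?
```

Step-by-step execution trace:
1. try: `elements.append('U')` → elements = ['U'].
2. `item = 1 % 0` raises ZeroDivisionError.
3. `except KeyError` does not match ZeroDivisionError; skipped.
4. `except ZeroDivisionError` matches → `elements.append('Z')` → elements = ['U', 'Z'].
5. finally always runs: `elements.append('Y')` → elements = ['U', 'Z', 'Y'].
Result: ['U', 'Z', 'Y']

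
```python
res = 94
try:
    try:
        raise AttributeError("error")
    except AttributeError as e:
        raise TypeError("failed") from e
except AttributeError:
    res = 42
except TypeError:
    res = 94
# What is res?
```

Step-by-step execution trace:
1. Inner try raises AttributeError; inner `except AttributeError as e` catches it.
2. `raise TypeError(...) from e` raises TypeError (AttributeError is attached as __cause__, but only TypeError is active).
3. Outer `except AttributeError` does not match TypeError; skipped.
4. Outer `except TypeError` matches → res = 94.
Result: 94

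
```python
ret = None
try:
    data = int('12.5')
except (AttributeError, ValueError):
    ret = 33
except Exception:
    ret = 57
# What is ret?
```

Step-by-step execution trace:
1. `data = int('12.5')` raises ValueError.
2. `except (AttributeError, ValueError)` matches (ValueError is in the tuple) → ret = 33.
3. `except Exception` is not reached.
Result: 33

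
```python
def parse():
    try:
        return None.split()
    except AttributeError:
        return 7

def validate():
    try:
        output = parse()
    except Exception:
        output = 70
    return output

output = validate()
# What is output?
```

Step-by-step execution trace:
1. `validate()` calls `parse()`.
2. In parse: `None.split()` raises AttributeError; `except AttributeError` catches it → returns 7.
3. In validate: `output = parse()` → output = 7. No exception reaches validate.
4. `except Exception` is skipped; validate returns 7.
5. output = 7.
Result: 7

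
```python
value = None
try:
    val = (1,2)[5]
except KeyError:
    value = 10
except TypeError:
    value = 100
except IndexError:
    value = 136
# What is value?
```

Step-by-step execution trace:
1. `val = (1,2)[5]` raises IndexError.
2. `except KeyError` does not match IndexError; skipped.
3. `except TypeError` does not match IndexError; skipped.
4. `except IndexError` matches → value = 136.
Result: 136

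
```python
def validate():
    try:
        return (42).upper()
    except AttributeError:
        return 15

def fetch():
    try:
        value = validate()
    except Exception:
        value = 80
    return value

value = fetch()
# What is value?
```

Step-by-step execution trace:
1. `fetch()` calls `validate()`.
2. In validate: `(42).upper()` raises AttributeError; `except AttributeError` catches it → returns 15.
3. In fetch: `value = validate()` → value = 15. No exception reaches fetch.
4. `except Exception` is skipped; fetch returns 15.
5. value = 15.
Result: 15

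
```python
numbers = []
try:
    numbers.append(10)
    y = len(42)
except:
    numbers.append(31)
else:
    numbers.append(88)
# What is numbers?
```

Step-by-step execution trace:
1. try: `numbers.append(10)` → numbers = [10].
2. `y = len(42)` raises TypeError.
3. bare `except` matches → `numbers.append(31)` → numbers = [10, 31].
4. `else` is skipped (an exception was raised).
Result: [10, 31]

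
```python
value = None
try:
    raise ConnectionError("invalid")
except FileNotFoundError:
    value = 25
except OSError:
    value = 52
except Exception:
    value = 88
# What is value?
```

Step-by-step execution trace:
1. `raise ConnectionError(...)` raises ConnectionError.
2. `except FileNotFoundError` does not match (ConnectionError is not a subclass of FileNotFoundError); skipped.
3. `except OSError` matches (ConnectionError is a subclass of OSError) → value = 52.
4. `except Exception` is not reached.
Result: 52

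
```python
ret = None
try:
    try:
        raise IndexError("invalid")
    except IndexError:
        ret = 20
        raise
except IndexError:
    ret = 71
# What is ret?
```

Step-by-step execution trace:
1. Inner try: `raise IndexError("invalid")` raises IndexError.
2. Inner `except IndexError` matches → ret = 20.
3. bare `raise` re-raises the same IndexError.
4. Outer `except IndexError` matches → ret = 71.
Result: 71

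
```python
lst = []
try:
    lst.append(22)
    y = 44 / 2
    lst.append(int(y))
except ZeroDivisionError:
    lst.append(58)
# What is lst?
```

Step-by-step execution trace:
1. try: `lst.append(22)` → lst = [22].
2. `y = 44 / 2` → y = 22.0. No exception raised.
3. `lst.append(int(y))` → lst = [22, 22].
4. `except ZeroDivisionError` is skipped (no exception was raised).
Result: [22, 22]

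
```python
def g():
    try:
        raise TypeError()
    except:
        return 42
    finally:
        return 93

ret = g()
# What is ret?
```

Step-by-step execution trace:
1. `g()` enters try: `raise TypeError()` raises TypeError.
2. bare `except` matches → `return 42` sets pending return value 42.
3. Before returning, `finally: return 93` runs and overrides the pending return.
4. g() returns 93 → ret = 93.
Result: 93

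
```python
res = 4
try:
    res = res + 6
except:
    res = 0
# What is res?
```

Step-by-step execution trace:
1. res starts at 4.
2. try: `res = res + 6` → res = 10. No exception raised.
3. `except` is skipped.
Result: 10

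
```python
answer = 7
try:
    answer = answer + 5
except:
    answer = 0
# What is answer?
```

Step-by-step execution trace:
1. answer starts at 7.
2. try: `answer = answer + 5` → answer = 12. No exception raised.
3. `except` is skipped.
Result: 12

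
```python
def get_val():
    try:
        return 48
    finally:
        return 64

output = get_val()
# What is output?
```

Step-by-step execution trace:
1. `get_val()` enters try: `return 48` sets pending return value 48.
2. Before returning, `finally: return 64` runs and overrides the pending return.
3. get_val() returns 64 → output = 64.
Result: 64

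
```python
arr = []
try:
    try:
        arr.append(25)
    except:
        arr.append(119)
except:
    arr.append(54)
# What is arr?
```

Step-by-step execution trace:
1. Inner try: `arr.append(25)` → arr = [25]. No exception raised.
2. Inner `except` is skipped.
3. Inner try completes normally; outer `except` is skipped.
Result: [25]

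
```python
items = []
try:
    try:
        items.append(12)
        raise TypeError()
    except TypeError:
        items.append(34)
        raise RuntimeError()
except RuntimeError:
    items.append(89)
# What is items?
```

Step-by-step execution trace:
1. Inner try: `items.append(12)` → items = [12].
2. `raise TypeError()` raises TypeError.
3. Inner `except TypeError` matches → `items.append(34)` → items = [12, 34].
4. `raise RuntimeError()` raises RuntimeError; propagates to outer try.
5. Outer `except RuntimeError` matches → `items.append(89)` → items = [12, 34, 89].
Result: [12, 34, 89]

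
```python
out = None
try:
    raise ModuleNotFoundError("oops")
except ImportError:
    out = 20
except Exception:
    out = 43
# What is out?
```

Step-by-step execution trace:
1. `raise ModuleNotFoundError(...)` raises ModuleNotFoundError.
2. `except ImportError` matches (ModuleNotFoundError is a subclass of ImportError) → out = 20.
3. `except Exception` is not reached.
Result: 20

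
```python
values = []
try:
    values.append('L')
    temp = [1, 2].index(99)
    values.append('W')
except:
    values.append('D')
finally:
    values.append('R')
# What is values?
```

Step-by-step execution trace:
1. try: `values.append('L')` → values = ['L'].
2. `temp = [1, 2].index(99)` raises ValueError; `values.append('W')` is not reached.
3. bare `except` matches → `values.append('D')` → values = ['L', 'D'].
4. finally always runs: `values.append('R')` → values = ['L', 'D', 'R'].
Result: ['L', 'D', 'R']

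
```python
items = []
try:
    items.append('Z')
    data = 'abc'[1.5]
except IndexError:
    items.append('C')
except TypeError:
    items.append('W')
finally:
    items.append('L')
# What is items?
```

Step-by-step execution trace:
1. try: `items.append('Z')` → items = ['Z'].
2. `data = 'abc'[1.5]` raises TypeError.
3. `except IndexError` does not match TypeError; skipped.
4. `except TypeError` matches → `items.append('W')` → items = ['Z', 'W'].
5. finally always runs: `items.append('L')` → items = ['Z', 'W', 'L'].
Result: ['Z', 'W', 'L']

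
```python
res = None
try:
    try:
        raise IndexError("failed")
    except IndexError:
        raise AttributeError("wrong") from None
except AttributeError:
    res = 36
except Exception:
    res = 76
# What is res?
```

Step-by-step execution trace:
1. Inner try raises IndexError; inner `except IndexError` catches it.
2. `raise AttributeError(...) from None` raises AttributeError (from None suppresses __context__, but the active exception is still AttributeError).
3. Outer `except AttributeError` matches → res = 36.
4. `except Exception` is not reached.
Result: 36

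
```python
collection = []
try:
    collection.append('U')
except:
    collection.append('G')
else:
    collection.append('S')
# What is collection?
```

Step-by-step execution trace:
1. try: `collection.append('U')` → collection = ['U']. No exception raised.
2. `except` is skipped.
3. `else` runs (try completed without exception): `collection.append('S')` → collection = ['U', 'S'].
Result: ['U', 'S']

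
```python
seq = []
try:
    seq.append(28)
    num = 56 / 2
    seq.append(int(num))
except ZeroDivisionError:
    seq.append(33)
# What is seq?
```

Step-by-step execution trace:
1. try: `seq.append(28)` → seq = [28].
2. `num = 56 / 2` → num = 28.0. No exception raised.
3. `seq.append(int(num))` → seq = [28, 28].
4. `except ZeroDivisionError` is skipped (no exception was raised).
Result: [28, 28]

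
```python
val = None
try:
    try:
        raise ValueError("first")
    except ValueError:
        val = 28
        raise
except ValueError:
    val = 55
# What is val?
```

Step-by-step execution trace:
1. Inner try: `raise ValueError("first")` raises ValueError.
2. Inner `except ValueError` matches → val = 28.
3. bare `raise` re-raises the same ValueError.
4. Outer `except ValueError` matches → val = 55.
Result: 55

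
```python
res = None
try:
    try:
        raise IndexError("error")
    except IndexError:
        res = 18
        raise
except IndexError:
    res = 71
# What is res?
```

Step-by-step execution trace:
1. Inner try: `raise IndexError("error")` raises IndexError.
2. Inner `except IndexError` matches → res = 18.
3. bare `raise` re-raises the same IndexError.
4. Outer `except IndexError` matches → res = 71.
Result: 71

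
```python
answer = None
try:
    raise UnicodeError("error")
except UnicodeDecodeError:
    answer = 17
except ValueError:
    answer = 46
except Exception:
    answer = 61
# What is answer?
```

Step-by-step execution trace:
1. `raise UnicodeError(...)` raises UnicodeError.
2. `except UnicodeDecodeError` does not match (UnicodeError is not a subclass of UnicodeDecodeError); skipped.
3. `except ValueError` matches (UnicodeError is a subclass of ValueError) → answer = 46.
4. `except Exception` is not reached.
Result: 46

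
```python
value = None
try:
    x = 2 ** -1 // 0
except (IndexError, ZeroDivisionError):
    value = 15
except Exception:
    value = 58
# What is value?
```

Step-by-step execution trace:
1. `x = 2 ** -1 // 0` raises ZeroDivisionError.
2. `except (IndexError, ZeroDivisionError)` matches (ZeroDivisionError is in the tuple) → value = 15.
3. `except Exception` is not reached.
Result: 15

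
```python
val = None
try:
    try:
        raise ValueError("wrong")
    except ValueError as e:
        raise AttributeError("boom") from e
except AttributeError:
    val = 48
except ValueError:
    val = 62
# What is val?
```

Step-by-step execution trace:
1. Inner try raises ValueError; inner `except ValueError as e` catches it.
2. `raise AttributeError(...) from e` raises AttributeError (ValueError is attached as __cause__, but only AttributeError is active).
3. Outer `except AttributeError` matches → val = 48.
4. `except ValueError` is not reached.
Result: 48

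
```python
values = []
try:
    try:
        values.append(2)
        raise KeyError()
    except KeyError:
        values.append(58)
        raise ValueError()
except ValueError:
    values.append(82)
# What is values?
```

Step-by-step execution trace:
1. Inner try: `values.append(2)` → values = [2].
2. `raise KeyError()` raises KeyError.
3. Inner `except KeyError` matches → `values.append(58)` → values = [2, 58].
4. `raise ValueError()` raises ValueError; propagates to outer try.
5. Outer `except ValueError` matches → `values.append(82)` → values = [2, 58, 82].
Result: [2, 58, 82]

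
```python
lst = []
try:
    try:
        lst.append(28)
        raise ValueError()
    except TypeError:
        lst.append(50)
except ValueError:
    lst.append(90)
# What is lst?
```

Step-by-step execution trace:
1. Inner try: `lst.append(28)` → lst = [28].
2. `raise ValueError()` raises ValueError.
3. Inner `except TypeError` does not match ValueError; exception propagates to outer try.
4. Outer `except ValueError` matches → `lst.append(90)` → lst = [28, 90].
Result: [28, 90]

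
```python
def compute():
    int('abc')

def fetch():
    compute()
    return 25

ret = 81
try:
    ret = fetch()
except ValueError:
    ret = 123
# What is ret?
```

Step-by-step execution trace:
1. ret starts at 81.
2. try: `fetch()` calls `compute()`.
3. `compute()` evaluates `int('abc')`, which raises ValueError; it propagates through fetch (uncaught).
4. `return 25` in fetch is not reached; the assignment to ret does not complete.
5. `except ValueError` matches → ret = 123.
Result: 123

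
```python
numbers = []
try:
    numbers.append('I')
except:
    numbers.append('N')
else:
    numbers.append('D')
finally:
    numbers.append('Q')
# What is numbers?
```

Step-by-step execution trace:
1. try: `numbers.append('I')` → numbers = ['I']. No exception raised.
2. `except` is skipped.
3. `else` runs: `numbers.append('D')` → numbers = ['I', 'D'].
4. `finally` always runs: `numbers.append('Q')` → numbers = ['I', 'D', 'Q'].
Result: ['I', 'D', 'Q']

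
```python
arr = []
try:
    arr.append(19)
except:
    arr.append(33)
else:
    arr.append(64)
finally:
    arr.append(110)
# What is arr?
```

Step-by-step execution trace:
1. try: `arr.append(19)` → arr = [19]. No exception raised.
2. `except` is skipped.
3. `else` runs: `arr.append(64)` → arr = [19, 64].
4. `finally` always runs: `arr.append(110)` → arr = [19, 64, 110].
Result: [19, 64, 110]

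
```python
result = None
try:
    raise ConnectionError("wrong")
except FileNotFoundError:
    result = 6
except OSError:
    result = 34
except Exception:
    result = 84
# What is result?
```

Step-by-step execution trace:
1. `raise ConnectionError(...)` raises ConnectionError.
2. `except FileNotFoundError` does not match (ConnectionError is not a subclass of FileNotFoundError); skipped.
3. `except OSError` matches (ConnectionError is a subclass of OSError) → result = 34.
4. `except Exception` is not reached.
Result: 34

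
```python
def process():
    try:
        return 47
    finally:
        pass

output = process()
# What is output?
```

Step-by-step execution trace:
1. `process()` enters try: `return 47` sets pending return value 47.
2. Before returning, `finally: pass` runs (no effect).
3. process() returns 47 → output = 47.
Result: 47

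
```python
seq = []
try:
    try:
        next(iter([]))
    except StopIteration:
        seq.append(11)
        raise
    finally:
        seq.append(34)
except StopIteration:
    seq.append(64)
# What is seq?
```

Step-by-step execution trace:
1. Inner try: `next(iter([]))` raises StopIteration.
2. Inner `except StopIteration` matches → `seq.append(11)` → seq = [11].
3. bare `raise` re-raises StopIteration.
4. Inner `finally` runs during unwinding: `seq.append(34)` → seq = [11, 34].
5. Outer `except StopIteration` matches → `seq.append(64)` → seq = [11, 34, 64].
Result: [11, 34, 64]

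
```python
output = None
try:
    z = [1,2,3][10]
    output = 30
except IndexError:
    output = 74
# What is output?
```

Step-by-step execution trace:
1. `z = [1,2,3][10]` raises IndexError.
2. `output = 30` is not reached.
3. `except IndexError` matches → output = 74.
Result: 74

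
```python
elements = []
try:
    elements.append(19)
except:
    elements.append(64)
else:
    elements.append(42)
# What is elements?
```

Step-by-step execution trace:
1. try: `elements.append(19)` → elements = [19]. No exception raised.
2. `except` is skipped.
3. `else` runs (try completed without exception): `elements.append(42)` → elements = [19, 42].
Result: [19, 42]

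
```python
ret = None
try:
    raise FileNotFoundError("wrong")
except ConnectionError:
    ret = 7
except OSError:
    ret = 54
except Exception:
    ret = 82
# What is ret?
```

Step-by-step execution trace:
1. `raise FileNotFoundError(...)` raises FileNotFoundError.
2. `except ConnectionError` does not match (FileNotFoundError is not a subclass of ConnectionError); skipped.
3. `except OSError` matches (FileNotFoundError is a subclass of OSError) → ret = 54.
4. `except Exception` is not reached.
Result: 54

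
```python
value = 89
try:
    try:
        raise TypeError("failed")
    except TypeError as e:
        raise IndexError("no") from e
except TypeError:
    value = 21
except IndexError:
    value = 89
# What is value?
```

Step-by-step execution trace:
1. Inner try raises TypeError; inner `except TypeError as e` catches it.
2. `raise IndexError(...) from e` raises IndexError (TypeError is attached as __cause__, but only IndexError is active).
3. Outer `except TypeError` does not match IndexError; skipped.
4. Outer `except IndexError` matches → value = 89.
Result: 89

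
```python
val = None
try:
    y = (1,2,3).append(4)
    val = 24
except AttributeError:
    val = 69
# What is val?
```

Step-by-step execution trace:
1. `y = (1,2,3).append(4)` raises AttributeError.
2. `val = 24` is not reached.
3. `except AttributeError` matches → val = 69.
Result: 69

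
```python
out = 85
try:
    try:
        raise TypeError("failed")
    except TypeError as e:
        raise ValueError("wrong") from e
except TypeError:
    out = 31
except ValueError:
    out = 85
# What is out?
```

Step-by-step execution trace:
1. Inner try raises TypeError; inner `except TypeError as e` catches it.
2. `raise ValueError(...) from e` raises ValueError (TypeError is attached as __cause__, but only ValueError is active).
3. Outer `except TypeError` does not match ValueError; skipped.
4. Outer `except ValueError` matches → out = 85.
Result: 85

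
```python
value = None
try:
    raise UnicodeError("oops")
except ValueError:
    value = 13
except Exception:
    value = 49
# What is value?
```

Step-by-step execution trace:
1. `raise UnicodeError(...)` raises UnicodeError.
2. `except ValueError` matches (UnicodeError is a subclass of ValueError) → value = 13.
3. `except Exception` is not reached.
Result: 13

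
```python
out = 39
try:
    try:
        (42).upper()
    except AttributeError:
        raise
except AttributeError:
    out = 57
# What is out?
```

Step-by-step execution trace:
1. Inner try: `(42).upper()` raises AttributeError.
2. Inner `except AttributeError` matches; bare `raise` re-raises the same AttributeError.
3. Outer `except AttributeError` matches → out = 57.
Result: 57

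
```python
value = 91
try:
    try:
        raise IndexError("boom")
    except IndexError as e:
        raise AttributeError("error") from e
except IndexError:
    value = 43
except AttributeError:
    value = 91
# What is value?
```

Step-by-step execution trace:
1. Inner try raises IndexError; inner `except IndexError as e` catches it.
2. `raise AttributeError(...) from e` raises AttributeError (IndexError is attached as __cause__, but only AttributeError is active).
3. Outer `except IndexError` does not match AttributeError; skipped.
4. Outer `except AttributeError` matches → value = 91.
Result: 91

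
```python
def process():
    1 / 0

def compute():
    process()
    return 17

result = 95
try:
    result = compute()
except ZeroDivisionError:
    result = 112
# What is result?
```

Step-by-step execution trace:
1. result starts at 95.
2. try: `compute()` calls `process()`.
3. `process()` evaluates `1 / 0`, which raises ZeroDivisionError; it propagates through compute (uncaught).
4. `return 17` in compute is not reached; the assignment to result does not complete.
5. `except ZeroDivisionError` matches → result = 112.
Result: 112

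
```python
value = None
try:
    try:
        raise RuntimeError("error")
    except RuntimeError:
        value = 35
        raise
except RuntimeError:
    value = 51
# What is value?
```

Step-by-step execution trace:
1. Inner try: `raise RuntimeError("error")` raises RuntimeError.
2. Inner `except RuntimeError` matches → value = 35.
3. bare `raise` re-raises the same RuntimeError.
4. Outer `except RuntimeError` matches → value = 51.
Result: 51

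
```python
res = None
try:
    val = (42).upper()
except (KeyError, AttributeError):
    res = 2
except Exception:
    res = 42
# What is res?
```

Step-by-step execution trace:
1. `val = (42).upper()` raises AttributeError.
2. `except (KeyError, AttributeError)` matches (AttributeError is in the tuple) → res = 2.
3. `except Exception` is not reached.
Result: 2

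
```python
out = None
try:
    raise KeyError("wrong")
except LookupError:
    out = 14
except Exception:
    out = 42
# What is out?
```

Step-by-step execution trace:
1. `raise KeyError(...)` raises KeyError.
2. `except LookupError` matches (KeyError is a subclass of LookupError) → out = 14.
3. `except Exception` is not reached.
Result: 14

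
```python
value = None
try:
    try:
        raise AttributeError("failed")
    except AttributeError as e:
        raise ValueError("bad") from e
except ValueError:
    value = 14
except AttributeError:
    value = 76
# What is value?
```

Step-by-step execution trace:
1. Inner try raises AttributeError; inner `except AttributeError as e` catches it.
2. `raise ValueError(...) from e` raises ValueError (AttributeError is attached as __cause__, but only ValueError is active).
3. Outer `except ValueError` matches → value = 14.
4. `except AttributeError` is not reached.
Result: 14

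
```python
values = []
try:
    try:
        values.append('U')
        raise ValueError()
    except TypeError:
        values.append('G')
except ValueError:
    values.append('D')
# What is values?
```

Step-by-step execution trace:
1. Inner try: `values.append('U')` → values = ['U'].
2. `raise ValueError()` raises ValueError.
3. Inner `except TypeError` does not match ValueError; exception propagates to outer try.
4. Outer `except ValueError` matches → `values.append('D')` → values = ['U', 'D'].
Result: ['U', 'D']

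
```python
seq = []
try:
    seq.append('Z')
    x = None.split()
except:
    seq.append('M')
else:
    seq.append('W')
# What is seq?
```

Step-by-step execution trace:
1. try: `seq.append('Z')` → seq = ['Z'].
2. `x = None.split()` raises AttributeError.
3. bare `except` matches → `seq.append('M')` → seq = ['Z', 'M'].
4. `else` is skipped (an exception was raised).
Result: ['Z', 'M']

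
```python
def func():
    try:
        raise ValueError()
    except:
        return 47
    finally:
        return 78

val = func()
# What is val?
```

Step-by-step execution trace:
1. `func()` enters try: `raise ValueError()` raises ValueError.
2. bare `except` matches → `return 47` sets pending return value 47.
3. Before returning, `finally: return 78` runs and overrides the pending return.
4. func() returns 78 → val = 78.
Result: 78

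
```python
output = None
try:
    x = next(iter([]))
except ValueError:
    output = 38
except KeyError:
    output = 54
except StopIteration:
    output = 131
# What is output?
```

Step-by-step execution trace:
1. `x = next(iter([]))` raises StopIteration.
2. `except ValueError` does not match StopIteration; skipped.
3. `except KeyError` does not match StopIteration; skipped.
4. `except StopIteration` matches → output = 131.
Result: 131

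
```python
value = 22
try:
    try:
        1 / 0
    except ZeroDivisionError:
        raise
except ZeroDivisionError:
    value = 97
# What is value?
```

Step-by-step execution trace:
1. Inner try: `1 / 0` raises ZeroDivisionError.
2. Inner `except ZeroDivisionError` matches; bare `raise` re-raises the same ZeroDivisionError.
3. Outer `except ZeroDivisionError` matches → value = 97.
Result: 97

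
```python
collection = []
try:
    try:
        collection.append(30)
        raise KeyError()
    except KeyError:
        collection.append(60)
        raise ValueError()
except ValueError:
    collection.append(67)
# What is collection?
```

Step-by-step execution trace:
1. Inner try: `collection.append(30)` → collection = [30].
2. `raise KeyError()` raises KeyError.
3. Inner `except KeyError` matches → `collection.append(60)` → collection = [30, 60].
4. `raise ValueError()` raises ValueError; propagates to outer try.
5. Outer `except ValueError` matches → `collection.append(67)` → collection = [30, 60, 67].
Result: [30, 60, 67]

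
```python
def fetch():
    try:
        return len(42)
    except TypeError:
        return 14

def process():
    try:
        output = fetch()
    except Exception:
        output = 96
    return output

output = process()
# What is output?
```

Step-by-step execution trace:
1. `process()` calls `fetch()`.
2. In fetch: `len(42)` raises TypeError; `except TypeError` catches it → returns 14.
3. In process: `output = fetch()` → output = 14. No exception reaches process.
4. `except Exception` is skipped; process returns 14.
5. output = 14.
Result: 14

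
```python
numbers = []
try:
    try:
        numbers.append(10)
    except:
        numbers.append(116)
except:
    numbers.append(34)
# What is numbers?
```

Step-by-step execution trace:
1. Inner try: `numbers.append(10)` → numbers = [10]. No exception raised.
2. Inner `except` is skipped.
3. Inner try completes normally; outer `except` is skipped.
Result: [10]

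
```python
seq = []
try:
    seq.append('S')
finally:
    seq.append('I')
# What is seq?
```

Step-by-step execution trace:
1. try: `seq.append('S')` → seq = ['S'].
2. The try body completes without raising.
3. finally always runs: `seq.append('I')` → seq = ['S', 'I'].
Result: ['S', 'I']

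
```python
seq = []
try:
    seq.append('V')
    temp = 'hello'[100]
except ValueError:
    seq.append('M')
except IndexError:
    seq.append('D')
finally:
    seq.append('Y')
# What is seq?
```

Step-by-step execution trace:
1. try: `seq.append('V')` → seq = ['V'].
2. `temp = 'hello'[100]` raises IndexError.
3. `except ValueError` does not match IndexError; skipped.
4. `except IndexError` matches → `seq.append('D')` → seq = ['V', 'D'].
5. finally always runs: `seq.append('Y')` → seq = ['V', 'D', 'Y'].
Result: ['V', 'D', 'Y']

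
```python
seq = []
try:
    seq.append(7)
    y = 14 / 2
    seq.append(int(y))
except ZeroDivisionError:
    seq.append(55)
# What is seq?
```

Step-by-step execution trace:
1. try: `seq.append(7)` → seq = [7].
2. `y = 14 / 2` → y = 7.0. No exception raised.
3. `seq.append(int(y))` → seq = [7, 7].
4. `except ZeroDivisionError` is skipped (no exception was raised).
Result: [7, 7]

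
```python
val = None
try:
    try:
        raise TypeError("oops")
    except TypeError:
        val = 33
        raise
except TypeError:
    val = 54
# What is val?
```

Step-by-step execution trace:
1. Inner try: `raise TypeError("oops")` raises TypeError.
2. Inner `except TypeError` matches → val = 33.
3. bare `raise` re-raises the same TypeError.
4. Outer `except TypeError` matches → val = 54.
Result: 54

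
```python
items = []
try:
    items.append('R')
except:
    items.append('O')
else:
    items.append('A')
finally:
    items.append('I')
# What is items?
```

Step-by-step execution trace:
1. try: `items.append('R')` → items = ['R']. No exception raised.
2. `except` is skipped.
3. `else` runs: `items.append('A')` → items = ['R', 'A'].
4. `finally` always runs: `items.append('I')` → items = ['R', 'A', 'I'].
Result: ['R', 'A', 'I']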